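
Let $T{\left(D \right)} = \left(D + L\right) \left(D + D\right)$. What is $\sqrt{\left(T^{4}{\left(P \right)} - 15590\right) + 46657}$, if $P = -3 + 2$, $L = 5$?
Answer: $3 \sqrt{3907} \approx 187.52$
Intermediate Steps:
$P = -1$
$T{\left(D \right)} = 2 D \left(5 + D\right)$ ($T{\left(D \right)} = \left(D + 5\right) \left(D + D\right) = \left(5 + D\right) 2 D = 2 D \left(5 + D\right)$)
$\sqrt{\left(T^{4}{\left(P \right)} - 15590\right) + 46657} = \sqrt{\left(\left(2 \left(-1\right) \left(5 - 1\right)\right)^{4} - 15590\right) + 46657} = \sqrt{\left(\left(2 \left(-1\right) 4\right)^{4} - 15590\right) + 46657} = \sqrt{\left(\left(-8\right)^{4} - 15590\right) + 46657} = \sqrt{\left(4096 - 15590\right) + 46657} = \sqrt{-11494 + 46657} = \sqrt{35163} = 3 \sqrt{3907}$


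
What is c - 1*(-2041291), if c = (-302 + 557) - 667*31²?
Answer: 1400559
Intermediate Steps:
c = -640732 (c = 255 - 667*961 = 255 - 640987 = -640732)
c - 1*(-2041291) = -640732 - 1*(-2041291) = -640732 + 2041291 = 1400559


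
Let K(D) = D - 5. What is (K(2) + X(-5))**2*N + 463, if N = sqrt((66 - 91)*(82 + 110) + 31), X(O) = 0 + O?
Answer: 463 + 64*I*sqrt(4769) ≈ 463.0 + 4419.7*I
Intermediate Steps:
X(O) = O
K(D) = -5 + D
N = I*sqrt(4769) (N = sqrt(-25*192 + 31) = sqrt(-4800 + 31) = sqrt(-4769) = I*sqrt(4769) ≈ 69.058*I)
(K(2) + X(-5))**2*N + 463 = ((-5 + 2) - 5)**2*(I*sqrt(4769)) + 463 = (-3 - 5)**2*(I*sqrt(4769)) + 463 = (-8)**2*(I*sqrt(4769)) + 463 = 64*(I*sqrt(4769)) + 463 = 64*I*sqrt(4769) + 463 = 463 + 64*I*sqrt(4769)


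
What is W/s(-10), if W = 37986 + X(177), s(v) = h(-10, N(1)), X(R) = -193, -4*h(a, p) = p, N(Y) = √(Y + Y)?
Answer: -75586*√2 ≈ -1.0689e+5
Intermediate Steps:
N(Y) = √2*√Y (N(Y) = √(2*Y) = √2*√Y)
h(a, p) = -p/4
s(v) = -√2/4 (s(v) = -√2*√1/4 = -√2/4)
W = 37793 (W = 37986 - 193 = 37793)
W/s(-10) = 37793/((-√2/4)) = 37793*(-2*√2) = -75586*√2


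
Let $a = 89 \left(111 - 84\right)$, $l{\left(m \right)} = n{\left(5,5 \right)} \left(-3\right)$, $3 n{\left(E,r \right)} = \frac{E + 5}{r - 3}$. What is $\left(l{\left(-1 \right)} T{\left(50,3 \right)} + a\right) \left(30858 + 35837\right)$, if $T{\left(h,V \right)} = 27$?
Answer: $151264260$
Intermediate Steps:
$n{\left(E,r \right)} = \frac{5 + E}{3 \left(-3 + r\right)}$ ($n{\left(E,r \right)} = \frac{\left(E + 5\right) \frac{1}{r - 3}}{3} = \frac{\left(5 + E\right) \frac{1}{-3 + r}}{3} = \frac{\frac{1}{-3 + r} \left(5 + E\right)}{3} = \frac{5 + E}{3 \left(-3 + r\right)}$)
$l{\left(m \right)} = -5$ ($l{\left(m \right)} = \frac{5 + 5}{3 \left(-3 + 5\right)} \left(-3\right) = \frac{1}{3} \cdot \frac{1}{2} \cdot 10 \left(-3\right) = \frac{5}{3} \left(-3\right) = -5$)
$a = 2403$ ($a = 89 \cdot 27 = 2403$)
$\left(l{\left(-1 \right)} T{\left(50,3 \right)} + a\right) \left(30858 + 35837\right) = \left(\left(-5\right) 27 + 2403\right) \left(30858 + 35837\right) = \left(-135 + 2403\right) 66695 = 2268 \cdot 66695 = 151264260$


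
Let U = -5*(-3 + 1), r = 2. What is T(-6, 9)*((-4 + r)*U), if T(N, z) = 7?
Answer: -140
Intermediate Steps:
U = 10 (U = -5*(-2) = 10)
T(-6, 9)*((-4 + r)*U) = 7*((-4 + 2)*10) = 7*(-2*10) = 7*(-20) = -140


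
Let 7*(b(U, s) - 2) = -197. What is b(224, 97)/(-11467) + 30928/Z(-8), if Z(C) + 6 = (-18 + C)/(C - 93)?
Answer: -62684604173/11639005 ≈ -5385.7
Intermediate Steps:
b(U, s) = -183/7 (b(U, s) = 2 + (⅐)*(-197) = 2 - 197/7 = -183/7)
Z(C) = -6 + (-18 + C)/(-93 + C) (Z(C) = -6 + (-18 + C)/(C - 93) = -6 + (-18 + C)/(-93 + C))
b(224, 97)/(-11467) + 30928/Z(-8) = -183/7/(-11467) + 30928/((5*(108 - 1*(-8))/(-93 - 8))) = -183/7*(-1/11467) + 30928/((5*(108 + 8)/(-101))) = 183/80269 + 30928/((5*(-1/101)*116)) = 183/80269 + 30928/(-580/101) = 183/80269 + 30928*(-101/580) = 183/80269 - 780932/145 = -62684604173/11639005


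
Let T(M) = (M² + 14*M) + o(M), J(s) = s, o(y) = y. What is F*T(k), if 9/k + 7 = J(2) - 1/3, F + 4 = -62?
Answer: 189783/128 ≈ 1482.7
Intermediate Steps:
F = -66 (F = -4 - 62 = -66)
k = -27/16 (k = 9/(-7 + (2 - 1/3)) = 9/(-7 + (2 - 1*⅓)) = 9/(-7 + (2 - ⅓)) = 9/(-7 + 5/3) = 9/(-16/3) = 9*(-3/16) = -27/16 ≈ -1.6875)
T(M) = M² + 15*M (T(M) = (M² + 14*M) + M = M² + 15*M)
F*T(k) = -(-891)*(15 - 27/16)/8 = -(-891)*213/(8*16) = -66*(-5751/256) = 189783/128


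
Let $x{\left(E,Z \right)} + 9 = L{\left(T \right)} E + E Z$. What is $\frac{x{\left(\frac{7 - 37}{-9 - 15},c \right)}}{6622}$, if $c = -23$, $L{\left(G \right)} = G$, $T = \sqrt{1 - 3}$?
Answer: $- \frac{151}{26488} + \frac{5 i \sqrt{2}}{26488} \approx -0.0057007 + 0.00026695 i$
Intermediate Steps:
$T = i \sqrt{2}$ ($T = \sqrt{-2} = i \sqrt{2} \approx 1.4142 i$)
$x{\left(E,Z \right)} = -9 + E Z + i E \sqrt{2}$ ($x{\left(E,Z \right)} = -9 + \left(i \sqrt{2} E + E Z\right) = -9 + \left(i E \sqrt{2} + E Z\right) = -9 + \left(E Z + i E \sqrt{2}\right) = -9 + E Z + i E \sqrt{2}$)
$\frac{x{\left(\frac{7 - 37}{-9 - 15},c \right)}}{6622} = \frac{-9 + \frac{7 - 37}{-9 - 15} \left(-23\right) + i \frac{7 - 37}{-9 - 15} \sqrt{2}}{6622} = \left(-9 + - \frac{30}{-24} \left(-23\right) + i \left(- \frac{30}{-24}\right) \sqrt{2}\right) \frac{1}{6622} = \left(-9 + \left(-30\right) \left(- \frac{1}{24}\right) \left(-23\right) + i \left(\left(-30\right) \left(- \frac{1}{24}\right)\right) \sqrt{2}\right) \frac{1}{6622} = \left(-9 + \frac{5}{4} \left(-23\right) + i \frac{5}{4} \sqrt{2}\right) \frac{1}{6622} = \left(-9 - \frac{115}{4} + \frac{5 i \sqrt{2}}{4}\right) \frac{1}{6622} = \left(- \frac{151}{4} + \frac{5 i \sqrt{2}}{4}\right) \frac{1}{6622} = - \frac{151}{26488} + \frac{5 i \sqrt{2}}{26488}$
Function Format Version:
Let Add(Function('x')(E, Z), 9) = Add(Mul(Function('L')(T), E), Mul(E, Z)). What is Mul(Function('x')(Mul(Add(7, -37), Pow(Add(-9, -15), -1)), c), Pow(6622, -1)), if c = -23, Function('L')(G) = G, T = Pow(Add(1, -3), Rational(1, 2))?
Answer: Add(Rational(-151, 26488), Mul(Rational(5, 26488), I, Pow(2, Rational(1, 2)))) ≈ Add(-0.0057007, Mul(0.00026695, I))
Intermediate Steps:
T = Mul(I, Pow(2, Rational(1, 2))) (T = Pow(-2, Rational(1, 2)) = Mul(I, Pow(2, Rational(1, 2))) ≈ Mul(1.4142, I))
Function('x')(E, Z) = Add(-9, Mul(E, Z), Mul(I, E, Pow(2, Rational(1, 2)))) (Function('x')(E, Z) = Add(-9, Add(Mul(Mul(I, Pow(2, Rational(1, 2))), E), Mul(E, Z))) = Add(-9, Add(Mul(I, E, Pow(2, Rational(1, 2))), Mul(E, Z))) = Add(-9, Add(Mul(E, Z), Mul(I, E, Pow(2, Rational(1, 2))))) = Add(-9, Mul(E, Z), Mul(I, E, Pow(2, Rational(1, 2)))))
Mul(Function('x')(Mul(Add(7, -37), Pow(Add(-9, -15), -1)), c), Pow(6622, -1)) = Mul(Add(-9, Mul(Mul(Add(7, -37), Pow(Add(-9, -15), -1)), -23), Mul(I, Mul(Add(7, -37), Pow(Add(-9, -15), -1)), Pow(2, Rational(1, 2)))), Pow(6622, -1)) = Mul(Add(-9, Mul(Mul(-30, Pow(-24, -1)), -23), Mul(I, Mul(-30, Pow(-24, -1)), Pow(2, Rational(1, 2)))), Rational(1, 6622)) = Mul(Add(-9, Mul(Mul(-30, Rational(-1, 24)), -23), Mul(I, Mul(-30, Rational(-1, 24)), Pow(2, Rational(1, 2)))), Rational(1, 6622)) = Mul(Add(-9, Mul(Rational(5, 4), -23), Mul(I, Rational(5, 4), Pow(2, Rational(1, 2)))), Rational(1, 6622)) = Mul(Add(-9, Rational(-115, 4), Mul(Rational(5, 4), I, Pow(2, Rational(1, 2)))), Rational(1, 6622)) = Mul(Add(Rational(-151, 4), Mul(Rational(5, 4), I, Pow(2, Rational(1, 2)))), Rational(1, 6622)) = Add(Rational(-151, 26488), Mul(Rational(5, 26488), I, Pow(2, Rational(1, 2))))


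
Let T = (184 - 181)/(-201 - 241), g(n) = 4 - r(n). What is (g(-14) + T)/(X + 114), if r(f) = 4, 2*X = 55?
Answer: -3/62543 ≈ -4.7967e-5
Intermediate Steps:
X = 55/2 (X = (1/2)*55 = 55/2 ≈ 27.500)
g(n) = 0 (g(n) = 4 - 1*4 = 4 - 4 = 0)
T = -3/442 (T = 3/(-442) = 3*(-1/442) = -3/442 ≈ -0.0067873)
(g(-14) + T)/(X + 114) = (0 - 3/442)/(55/2 + 114) = -3/(442*283/2) = -3/442*2/283 = -3/62543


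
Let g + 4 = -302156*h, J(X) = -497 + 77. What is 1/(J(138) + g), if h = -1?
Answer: 1/301732 ≈ 3.3142e-6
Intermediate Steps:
J(X) = -420
g = 302152 (g = -4 - 302156*(-1) = -4 + 302156 = 302152)
1/(J(138) + g) = 1/(-420 + 302152) = 1/301732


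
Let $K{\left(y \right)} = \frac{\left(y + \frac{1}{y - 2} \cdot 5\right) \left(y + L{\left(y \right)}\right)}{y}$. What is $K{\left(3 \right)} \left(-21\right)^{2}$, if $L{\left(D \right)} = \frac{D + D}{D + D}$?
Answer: $4704$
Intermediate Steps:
$L{\left(D \right)} = 1$ ($L{\left(D \right)} = \frac{2 D}{2 D} = 2 D \frac{1}{2 D} = 1$)
$K{\left(y \right)} = \frac{\left(1 + y\right) \left(y + \frac{5}{-2 + y}\right)}{y}$ ($K{\left(y \right)} = \frac{\left(y + \frac{1}{y - 2} \cdot 5\right) \left(y + 1\right)}{y} = \frac{\left(y + \frac{1}{-2 + y} 5\right) \left(1 + y\right)}{y} = \frac{\left(y + \frac{5}{-2 + y}\right) \left(1 + y\right)}{y} = \frac{\left(1 + y\right) \left(y + \frac{5}{-2 + y}\right)}{y}$)
$K{\left(3 \right)} \left(-21\right)^{2} = \frac{5 + 3^{3} - 3^{2} + 3 \cdot 3}{3 \left(-2 + 3\right)} \left(-21\right)^{2} = \frac{5 + 27 - 9 + 9}{3 \cdot 1} \cdot 441 = \frac{1}{3} \cdot 1 \left(5 + 27 - 9 + 9\right) 441 = \frac{1}{3} \cdot 1 \cdot 32 \cdot 441 = \frac{32}{3} \cdot 441 = 4704$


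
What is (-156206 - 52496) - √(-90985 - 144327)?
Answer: -208702 - 4*I*√14707 ≈ -2.087e+5 - 485.09*I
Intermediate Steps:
(-156206 - 52496) - √(-90985 - 144327) = -208702 - √(-235312) = -208702 - 4*I*√14707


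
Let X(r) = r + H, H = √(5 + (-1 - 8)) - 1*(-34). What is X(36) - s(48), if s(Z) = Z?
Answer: 22 + 2*I ≈ 22.0 + 2.0*I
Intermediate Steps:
H = 34 + 2*I (H = √(5 - 9) + 34 = √(-4) + 34 = 2*I + 34 = 34 + 2*I ≈ 34.0 + 2.0*I)
X(r) = 34 + r + 2*I (X(r) = r + (34 + 2*I) = 34 + r + 2*I)
X(36) - s(48) = (34 + 36 + 2*I) - 1*48 = (70 + 2*I) - 48 = 22 + 2*I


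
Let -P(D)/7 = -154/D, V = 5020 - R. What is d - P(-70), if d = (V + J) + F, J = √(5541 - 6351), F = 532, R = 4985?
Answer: 2912/5 + 9*I*√10 ≈ 582.4 + 28.461*I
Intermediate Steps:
V = 35 (V = 5020 - 1*4985 = 5020 - 4985 = 35)
P(D) = 1078/D (P(D) = -(-1078)/D = 1078/D)
J = 9*I*√10 (J = √(-810) = 9*I*√10 ≈ 28.461*I)
d = 567 + 9*I*√10 (d = (35 + 9*I*√10) + 532 = 567 + 9*I*√10 ≈ 567.0 + 28.461*I)
d - P(-70) = (567 + 9*I*√10) - 1078/(-70) = (567 + 9*I*√10) - 1078*(-1)/70 = (567 + 9*I*√10) - 1*(-77/5) = (567 + 9*I*√10) + 77/5 = 2912/5 + 9*I*√10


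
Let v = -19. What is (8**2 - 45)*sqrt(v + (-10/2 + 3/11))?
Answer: 57*I*sqrt(319)/11 ≈ 92.55*I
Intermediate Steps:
(8**2 - 45)*sqrt(v + (-10/2 + 3/11)) = (8**2 - 45)*sqrt(-19 + (-10/2 + 3/11)) = (64 - 45)*sqrt(-19 + (-10*1/2 + 3*(1/11))) = 19*sqrt(-19 + (-5 + 3/11)) = 19*sqrt(-19 - 52/11) = 19*sqrt(-261/11) = 19*(3*I*sqrt(319)/11) = 57*I*sqrt(319)/11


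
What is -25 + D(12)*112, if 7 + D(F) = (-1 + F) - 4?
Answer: -25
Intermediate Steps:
D(F) = -12 + F (D(F) = -7 + ((-1 + F) - 4) = -7 + (-5 + F) = -12 + F)
-25 + D(12)*112 = -25 + (-12 + 12)*112 = -25 + 0*112 = -25 + 0 = -25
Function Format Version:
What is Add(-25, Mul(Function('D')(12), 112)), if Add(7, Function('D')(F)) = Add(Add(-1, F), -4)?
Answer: -25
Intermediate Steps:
Function('D')(F) = Add(-12, F) (Function('D')(F) = Add(-7, Add(Add(-1, F), -4)) = Add(-7, Add(-5, F)) = Add(-12, F))
Add(-25, Mul(Function('D')(12), 112)) = Add(-25, Mul(Add(-12, 12), 112)) = Add(-25, Mul(0, 112)) = Add(-25, 0) = -25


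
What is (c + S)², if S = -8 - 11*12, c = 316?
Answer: 30976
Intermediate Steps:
S = -140 (S = -8 - 132 = -140)
(c + S)² = (316 - 140)² = 176² = 30976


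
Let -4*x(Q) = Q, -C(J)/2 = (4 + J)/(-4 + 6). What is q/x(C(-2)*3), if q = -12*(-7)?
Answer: 56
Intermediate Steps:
C(J) = -4 - J (C(J) = -2*(4 + J)/(-4 + 6) = -2*(4 + J)/2 = -2*(2 + J/2) = -4 - J)
x(Q) = -Q/4
q = 84
q/x(C(-2)*3) = 84/((-(-4 - 1*(-2))*3/4)) = 84/((-(-4 + 2)*3/4)) = 84/((-(-1)*3/2)) = 84/((-¼*(-6))) = 84/(3/2) = 84*(⅔) = 56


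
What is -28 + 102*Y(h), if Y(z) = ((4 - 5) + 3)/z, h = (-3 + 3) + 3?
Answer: 40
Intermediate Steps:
h = 3 (h = 0 + 3 = 3)
Y(z) = 2/z (Y(z) = (-1 + 3)/z = 2/z)
-28 + 102*Y(h) = -28 + 102*(2/3) = -28 + 102*(2*(⅓)) = -28 + 102*(⅔) = -28 + 68 = 40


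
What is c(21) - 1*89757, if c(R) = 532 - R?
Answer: -89246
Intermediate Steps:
c(21) - 1*89757 = (532 - 1*21) - 1*89757 = (532 - 21) - 89757 = 511 - 89757 = -89246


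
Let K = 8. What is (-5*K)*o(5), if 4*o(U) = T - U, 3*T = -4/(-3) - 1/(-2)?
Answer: 395/9 ≈ 43.889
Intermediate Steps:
T = 11/18 (T = (-4/(-3) - 1/(-2))/3 = (-4*(-⅓) - 1*(-½))/3 = (4/3 + ½)/3 = (⅓)*(11/6) = 11/18 ≈ 0.61111)
o(U) = 11/72 - U/4 (o(U) = (11/18 - U)/4 = 11/72 - U/4)
(-5*K)*o(5) = (-5*8)*(11/72 - ¼*5) = -40*(11/72 - 5/4) = -40*(-79/72) = 395/9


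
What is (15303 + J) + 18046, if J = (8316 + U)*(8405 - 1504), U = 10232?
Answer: 128033097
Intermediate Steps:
J = 127999748 (J = (8316 + 10232)*(8405 - 1504) = 18548*6901 = 127999748)
(15303 + J) + 18046 = (15303 + 127999748) + 18046 = 128015051 + 18046 = 128033097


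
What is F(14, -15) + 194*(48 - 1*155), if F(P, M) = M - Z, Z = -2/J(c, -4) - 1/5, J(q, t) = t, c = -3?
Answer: -207733/10 ≈ -20773.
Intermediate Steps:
Z = 3/10 (Z = -2/(-4) - 1/5 = -2*(-1/4) - 1*1/5 = 1/2 - 1/5 = 3/10 ≈ 0.30000)
F(P, M) = -3/10 + M (F(P, M) = M - 1*3/10 = M - 3/10 = -3/10 + M)
F(14, -15) + 194*(48 - 1*155) = (-3/10 - 15) + 194*(48 - 1*155) = -153/10 + 194*(48 - 155) = -153/10 + 194*(-107) = -153/10 - 20758 = -207733/10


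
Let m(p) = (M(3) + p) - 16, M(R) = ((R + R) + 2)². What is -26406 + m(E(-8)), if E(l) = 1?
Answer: -26357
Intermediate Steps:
M(R) = (2 + 2*R)² (M(R) = (2*R + 2)² = (2 + 2*R)²)
m(p) = 48 + p (m(p) = (4*(1 + 3)² + p) - 16 = (4*4² + p) - 16 = (4*16 + p) - 16 = (64 + p) - 16 = 48 + p)
-26406 + m(E(-8)) = -26406 + (48 + 1) = -26406 + 49 = -26357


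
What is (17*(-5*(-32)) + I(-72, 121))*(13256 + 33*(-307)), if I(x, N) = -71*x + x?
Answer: 24250000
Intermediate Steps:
I(x, N) = -70*x
(17*(-5*(-32)) + I(-72, 121))*(13256 + 33*(-307)) = (17*(-5*(-32)) - 70*(-72))*(13256 + 33*(-307)) = (17*160 + 5040)*(13256 - 10131) = (2720 + 5040)*3125 = 7760*3125 = 24250000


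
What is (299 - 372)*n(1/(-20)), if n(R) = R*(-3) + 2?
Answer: -3139/20 ≈ -156.95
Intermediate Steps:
n(R) = 2 - 3*R (n(R) = -3*R + 2 = 2 - 3*R)
(299 - 372)*n(1/(-20)) = (299 - 372)*(2 - 3/(-20)) = -73*(2 - 3*(-1/20)) = -73*(2 + 3/20) = -73*43/20 = -3139/20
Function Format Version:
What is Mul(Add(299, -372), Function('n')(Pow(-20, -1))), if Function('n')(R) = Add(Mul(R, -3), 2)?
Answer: Rational(-3139, 20) ≈ -156.95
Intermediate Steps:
Function('n')(R) = Add(2, Mul(-3, R)) (Function('n')(R) = Add(Mul(-3, R), 2) = Add(2, Mul(-3, R)))
Mul(Add(299, -372), Function('n')(Pow(-20, -1))) = Mul(Add(299, -372), Add(2, Mul(-3, Pow(-20, -1)))) = Mul(-73, Add(2, Mul(-3, Rational(-1, 20)))) = Mul(-73, Add(2, Rational(3, 20))) = Mul(-73, Rational(43, 20)) = Rational(-3139, 20)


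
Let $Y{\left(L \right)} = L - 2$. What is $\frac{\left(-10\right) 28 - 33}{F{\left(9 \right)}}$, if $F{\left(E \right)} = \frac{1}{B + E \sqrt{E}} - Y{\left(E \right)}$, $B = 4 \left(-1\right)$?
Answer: $\frac{7199}{160} \approx 44.994$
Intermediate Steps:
$B = -4$
$Y{\left(L \right)} = -2 + L$
$F{\left(E \right)} = 2 + \frac{1}{-4 + E^{\frac{3}{2}}} - E$ ($F{\left(E \right)} = \frac{1}{-4 + E \sqrt{E}} - \left(-2 + E\right) = \frac{1}{-4 + E^{\frac{3}{2}}} - \left(-2 + E\right) = 2 + \frac{1}{-4 + E^{\frac{3}{2}}} - E$)
$\frac{\left(-10\right) 28 - 33}{F{\left(9 \right)}} = \frac{\left(-10\right) 28 - 33}{\frac{1}{-4 + 9^{\frac{3}{2}}} \left(-7 + 4 \cdot 9 + 9^{\frac{3}{2}} \left(2 - 9\right)\right)} = \frac{-280 - 33}{\frac{1}{-4 + 27} \left(-7 + 36 + 27 \left(2 - 9\right)\right)} = - \frac{313}{\frac{1}{23} \left(-7 + 36 + 27 \left(-7\right)\right)} = - \frac{313}{\frac{1}{23} \left(-7 + 36 - 189\right)} = - \frac{313}{\frac{1}{23} \left(-160\right)} = - \frac{313}{- \frac{160}{23}} = \left(-313\right) \left(- \frac{23}{160}\right) = \frac{7199}{160}$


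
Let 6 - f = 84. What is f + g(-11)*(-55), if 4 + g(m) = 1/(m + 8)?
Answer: 481/3 ≈ 160.33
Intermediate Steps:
f = -78 (f = 6 - 1*84 = 6 - 84 = -78)
g(m) = -4 + 1/(8 + m) (g(m) = -4 + 1/(m + 8) = -4 + 1/(8 + m))
f + g(-11)*(-55) = -78 + ((-31 - 4*(-11))/(8 - 11))*(-55) = -78 + ((-31 + 44)/(-3))*(-55) = -78 - ⅓*13*(-55) = -78 - 13/3*(-55) = -78 + 715/3 = 481/3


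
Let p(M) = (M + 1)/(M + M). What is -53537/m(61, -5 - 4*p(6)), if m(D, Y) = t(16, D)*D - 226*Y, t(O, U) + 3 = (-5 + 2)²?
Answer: -160611/6070 ≈ -26.460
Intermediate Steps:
t(O, U) = 6 (t(O, U) = -3 + (-5 + 2)² = -3 + (-3)² = -3 + 9 = 6)
p(M) = (1 + M)/(2*M) (p(M) = (1 + M)/((2*M)) = (1 + M)*(1/(2*M)) = (1 + M)/(2*M))
m(D, Y) = -226*Y + 6*D (m(D, Y) = 6*D - 226*Y = -226*Y + 6*D)
-53537/m(61, -5 - 4*p(6)) = -53537/(-226*(-5 - 2*(1 + 6)/6) + 6*61) = -53537/(-226*(-5 - 2*7/6) + 366) = -53537/(-226*(-5 - 4*7/12) + 366) = -53537/(-226*(-5 - 7/3) + 366) = -53537/(-226*(-22/3) + 366) = -53537/(4972/3 + 366) = -53537/6070/3 = -53537*3/6070 = -160611/6070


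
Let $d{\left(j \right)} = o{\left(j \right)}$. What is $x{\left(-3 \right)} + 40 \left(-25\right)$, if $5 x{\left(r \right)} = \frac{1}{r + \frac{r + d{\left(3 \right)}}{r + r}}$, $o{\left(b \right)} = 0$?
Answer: $- \frac{25002}{25} \approx -1000.1$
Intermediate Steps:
$d{\left(j \right)} = 0$
$x{\left(r \right)} = \frac{1}{5 \left(\frac{1}{2} + r\right)}$ ($x{\left(r \right)} = \frac{1}{5 \left(r + \frac{r + 0}{r + r}\right)} = \frac{1}{5 \left(r + \frac{r}{2 r}\right)} = \frac{1}{5 \left(r + r \frac{1}{2 r}\right)} = \frac{1}{5 \left(r + \frac{1}{2}\right)} = \frac{1}{5 \left(\frac{1}{2} + r\right)}$)
$x{\left(-3 \right)} + 40 \left(-25\right) = \frac{2}{5 \left(1 + 2 \left(-3\right)\right)} + 40 \left(-25\right) = \frac{2}{5 \left(1 - 6\right)} - 1000 = \frac{2}{5 \left(-5\right)} - 1000 = \frac{2}{5} \left(- \frac{1}{5}\right) - 1000 = - \frac{2}{25} - 1000 = - \frac{25002}{25}$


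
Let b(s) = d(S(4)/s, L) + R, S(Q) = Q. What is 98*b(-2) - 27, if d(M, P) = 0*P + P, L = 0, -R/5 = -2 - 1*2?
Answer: 1933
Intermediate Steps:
R = 20 (R = -5*(-2 - 1*2) = -5*(-2 - 2) = -5*(-4) = 20)
d(M, P) = P (d(M, P) = 0 + P = P)
b(s) = 20 (b(s) = 0 + 20 = 20)
98*b(-2) - 27 = 98*20 - 27 = 1960 - 27 = 1933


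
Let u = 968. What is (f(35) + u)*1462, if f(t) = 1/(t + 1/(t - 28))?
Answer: 174076685/123 ≈ 1.4153e+6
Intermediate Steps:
f(t) = 1/(t + 1/(-28 + t))
(f(35) + u)*1462 = ((-28 + 35)/(1 + 35² - 28*35) + 968)*1462 = (7/(1 + 1225 - 980) + 968)*1462 = (7/246 + 968)*1462 = (238135/246)*1462 = 174076685/123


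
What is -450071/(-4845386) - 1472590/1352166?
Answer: -3263348132977/3275883103038 ≈ -0.99617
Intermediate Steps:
-450071/(-4845386) - 1472590/1352166 = -450071*(-1/4845386) - 1472590*1/1352166 = 450071/4845386 - 736295/676083 = -3263348132977/3275883103038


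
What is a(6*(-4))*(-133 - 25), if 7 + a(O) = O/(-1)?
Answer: -2686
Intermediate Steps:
a(O) = -7 - O (a(O) = -7 + O/(-1) = -7 + O*(-1) = -7 - O)
a(6*(-4))*(-133 - 25) = (-7 - 6*(-4))*(-133 - 25) = (-7 - 1*(-24))*(-158) = (-7 + 24)*(-158) = 17*(-158) = -2686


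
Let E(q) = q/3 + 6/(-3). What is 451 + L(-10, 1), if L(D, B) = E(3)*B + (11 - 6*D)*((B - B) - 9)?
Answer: -189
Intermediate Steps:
E(q) = -2 + q/3 (E(q) = q*(⅓) + 6*(-⅓) = q/3 - 2 = -2 + q/3)
L(D, B) = -99 - B + 54*D (L(D, B) = (-2 + (⅓)*3)*B + (11 - 6*D)*((B - B) - 9) = (-2 + 1)*B + (11 - 6*D)*(0 - 9) = -B + (11 - 6*D)*(-9) = -B + (-99 + 54*D) = -99 - B + 54*D)
451 + L(-10, 1) = 451 + (-99 - 1*1 + 54*(-10)) = 451 + (-99 - 1 - 540) = 451 - 640 = -189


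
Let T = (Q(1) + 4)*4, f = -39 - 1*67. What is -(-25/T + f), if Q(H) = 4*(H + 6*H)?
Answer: 13593/128 ≈ 106.20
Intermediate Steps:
Q(H) = 28*H (Q(H) = 4*(7*H) = 28*H)
f = -106 (f = -39 - 67 = -106)
T = 128 (T = (28*1 + 4)*4 = (28 + 4)*4 = 32*4 = 128)
-(-25/T + f) = -(-25/128 - 106) = -1*(-13593/128) = 13593/128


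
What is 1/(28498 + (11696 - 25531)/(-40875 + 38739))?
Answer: 2136/60885563 ≈ 3.5082e-5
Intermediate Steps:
1/(28498 + (11696 - 25531)/(-40875 + 38739)) = 1/(28498 - 13835/(-2136)) = 1/(28498 - 13835*(-1/2136)) = 1/(28498 + 13835/2136) = 1/(60885563/2136) = 2136/60885563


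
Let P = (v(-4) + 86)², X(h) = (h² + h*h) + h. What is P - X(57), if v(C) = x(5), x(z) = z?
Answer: 1726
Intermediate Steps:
v(C) = 5
X(h) = h + 2*h² (X(h) = (h² + h²) + h = 2*h² + h = h + 2*h²)
P = 8281 (P = (5 + 86)² = 91² = 8281)
P - X(57) = 8281 - 57*(1 + 2*57) = 8281 - 57*(1 + 114) = 8281 - 57*115 = 8281 - 1*6555 = 8281 - 6555 = 1726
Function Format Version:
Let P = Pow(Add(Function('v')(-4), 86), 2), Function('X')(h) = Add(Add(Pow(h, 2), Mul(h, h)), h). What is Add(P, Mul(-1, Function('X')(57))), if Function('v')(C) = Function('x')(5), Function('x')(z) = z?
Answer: 1726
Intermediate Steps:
Function('v')(C) = 5
Function('X')(h) = Add(h, Mul(2, Pow(h, 2))) (Function('X')(h) = Add(Add(Pow(h, 2), Pow(h, 2)), h) = Add(Mul(2, Pow(h, 2)), h) = Add(h, Mul(2, Pow(h, 2))))
P = 8281 (P = Pow(Add(5, 86), 2) = Pow(91, 2) = 8281)
Add(P, Mul(-1, Function('X')(57))) = Add(8281, Mul(-1, Mul(57, Add(1, Mul(2, 57))))) = Add(8281, Mul(-1, Mul(57, Add(1, 114)))) = Add(8281, Mul(-1, Mul(57, 115))) = Add(8281, Mul(-1, 6555)) = Add(8281, -6555) = 1726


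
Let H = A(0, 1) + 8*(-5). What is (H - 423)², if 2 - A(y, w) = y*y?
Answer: 212521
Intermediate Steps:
A(y, w) = 2 - y² (A(y, w) = 2 - y*y = 2 - y²)
H = -38 (H = (2 - 1*0²) + 8*(-5) = (2 - 1*0) - 40 = (2 + 0) - 40 = 2 - 40 = -38)
(H - 423)² = (-38 - 423)² = (-461)² = 212521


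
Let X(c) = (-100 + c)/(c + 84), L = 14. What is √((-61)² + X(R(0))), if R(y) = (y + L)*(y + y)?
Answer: 2*√410109/21 ≈ 60.990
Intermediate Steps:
R(y) = 2*y*(14 + y) (R(y) = (y + 14)*(y + y) = (14 + y)*(2*y) = 2*y*(14 + y))
X(c) = (-100 + c)/(84 + c)
√((-61)² + X(R(0))) = √((-61)² + (-100 + 2*0*(14 + 0))/(84 + 2*0*(14 + 0))) = √(3721 + (-100 + 2*0*14)/(84 + 2*0*14)) = √(3721 + (-100 + 0)/(84 + 0)) = √(3721 - 100/84) = √(3721 + (1/84)*(-100)) = √(3721 - 25/21) = √(78116/21) = 2*√410109/21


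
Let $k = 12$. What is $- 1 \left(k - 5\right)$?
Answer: $-7$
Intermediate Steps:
$- 1 \left(k - 5\right) = - 1 \left(12 - 5\right) = - 1 \cdot 7 = \left(-1\right) 7 = -7$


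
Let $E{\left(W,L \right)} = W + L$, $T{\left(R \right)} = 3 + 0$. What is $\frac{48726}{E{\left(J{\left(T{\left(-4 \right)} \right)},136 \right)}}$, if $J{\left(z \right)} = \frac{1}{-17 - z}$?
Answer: $\frac{974520}{2719} \approx 358.41$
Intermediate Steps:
$T{\left(R \right)} = 3$
$E{\left(W,L \right)} = L + W$
$\frac{48726}{E{\left(J{\left(T{\left(-4 \right)} \right)},136 \right)}} = \frac{48726}{136 - \frac{1}{17 + 3}} = \frac{48726}{136 - \frac{1}{20}} = \frac{48726}{\frac{2719}{20}} = 48726 \cdot \frac{20}{2719} = \frac{974520}{2719}$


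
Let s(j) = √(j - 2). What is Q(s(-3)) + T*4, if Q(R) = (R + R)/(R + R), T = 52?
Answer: 209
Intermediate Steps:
s(j) = √(-2 + j)
Q(R) = 1 (Q(R) = (2*R)/((2*R)) = (2*R)*(1/(2*R)) = 1)
Q(s(-3)) + T*4 = 1 + 52*4 = 1 + 208 = 209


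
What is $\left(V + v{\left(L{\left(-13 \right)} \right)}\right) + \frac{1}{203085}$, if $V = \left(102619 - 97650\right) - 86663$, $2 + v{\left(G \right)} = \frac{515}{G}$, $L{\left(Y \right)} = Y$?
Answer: $- \frac{215790606842}{2640105} \approx -81736.0$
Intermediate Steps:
$v{\left(G \right)} = -2 + \frac{515}{G}$
$V = -81694$ ($V = 4969 - 86663 = -81694$)
$\left(V + v{\left(L{\left(-13 \right)} \right)}\right) + \frac{1}{203085} = \left(-81694 + \left(-2 + \frac{515}{-13}\right)\right) + \frac{1}{203085} = \left(-81694 + \left(-2 + 515 \left(- \frac{1}{13}\right)\right)\right) + \frac{1}{203085} = \left(-81694 - \frac{541}{13}\right) + \frac{1}{203085} = - \frac{1062563}{13} + \frac{1}{203085} = - \frac{215790606842}{2640105}$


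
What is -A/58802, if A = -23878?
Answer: 11939/29401 ≈ 0.40607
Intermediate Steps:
-A/58802 = -1*(-23878)/58802 = 23878*(1/58802) = 11939/29401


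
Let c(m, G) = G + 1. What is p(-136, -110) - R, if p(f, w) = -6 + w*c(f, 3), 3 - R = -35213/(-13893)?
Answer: -6202744/13893 ≈ -446.47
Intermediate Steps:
c(m, G) = 1 + G
R = 6466/13893 (R = 3 - (-35213)/(-13893) = 3 - (-35213)*(-1)/13893 = 3 - 1*35213/13893 = 3 - 35213/13893 = 6466/13893 ≈ 0.46541)
p(f, w) = -6 + 4*w (p(f, w) = -6 + w*(1 + 3) = -6 + w*4 = -6 + 4*w)
p(-136, -110) - R = (-6 + 4*(-110)) - 1*6466/13893 = (-6 - 440) - 6466/13893 = -446 - 6466/13893 = -6202744/13893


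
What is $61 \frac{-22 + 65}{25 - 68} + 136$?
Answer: $75$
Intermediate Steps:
$61 \frac{-22 + 65}{25 - 68} + 136 = 61 \frac{43}{-43} + 136 = 61 \cdot 43 \left(- \frac{1}{43}\right) + 136 = 61 \left(-1\right) + 136 = -61 + 136 = 75$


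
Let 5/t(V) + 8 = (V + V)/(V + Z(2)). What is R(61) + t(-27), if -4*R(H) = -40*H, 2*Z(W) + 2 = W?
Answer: 3655/6 ≈ 609.17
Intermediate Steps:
Z(W) = -1 + W/2
t(V) = -⅚ (t(V) = 5/(-8 + (V + V)/(V + (-1 + (½)*2))) = 5/(-8 + (2*V)/(V + (-1 + 1))) = 5/(-8 + (2*V)/(V + 0)) = 5/(-8 + (2*V)/V) = 5/(-8 + 2) = 5/(-6) = 5*(-⅙) = -⅚)
R(H) = 10*H (R(H) = -(-10)*H = 10*H)
R(61) + t(-27) = 10*61 - ⅚ = 610 - ⅚ = 3655/6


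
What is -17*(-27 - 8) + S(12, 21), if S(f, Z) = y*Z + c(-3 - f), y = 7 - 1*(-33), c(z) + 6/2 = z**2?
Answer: 1657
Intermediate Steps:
c(z) = -3 + z**2
y = 40 (y = 7 + 33 = 40)
S(f, Z) = -3 + (-3 - f)**2 + 40*Z (S(f, Z) = 40*Z + (-3 + (-3 - f)**2) = -3 + (-3 - f)**2 + 40*Z)
-17*(-27 - 8) + S(12, 21) = -17*(-27 - 8) + (-3 + (3 + 12)**2 + 40*21) = -17*(-35) + (-3 + 15**2 + 840) = 595 + (-3 + 225 + 840) = 595 + 1062 = 1657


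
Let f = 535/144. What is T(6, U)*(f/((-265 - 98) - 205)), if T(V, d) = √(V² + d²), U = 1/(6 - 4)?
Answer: -535*√145/163584 ≈ -0.039382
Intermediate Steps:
f = 535/144 (f = 535*(1/144) = 535/144 ≈ 3.7153)
U = ½ (U = 1/2 = ½ ≈ 0.50000)
T(6, U)*(f/((-265 - 98) - 205)) = √(6² + (½)²)*(535/(144*((-265 - 98) - 205))) = √(36 + ¼)*(535/(144*(-363 - 205))) = √(145/4)*((535/144)/(-568)) = (√145/2)*((535/144)*(-1/568)) = (√145/2)*(-535/81792) = -535*√145/163584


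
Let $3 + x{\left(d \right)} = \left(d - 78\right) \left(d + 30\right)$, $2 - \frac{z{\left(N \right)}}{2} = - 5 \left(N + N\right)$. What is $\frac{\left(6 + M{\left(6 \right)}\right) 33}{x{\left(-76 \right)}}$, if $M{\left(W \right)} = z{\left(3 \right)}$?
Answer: $\frac{2310}{7081} \approx 0.32623$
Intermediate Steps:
$z{\left(N \right)} = 4 + 20 N$ ($z{\left(N \right)} = 4 - 2 \left(- 5 \left(N + N\right)\right) = 4 - 2 \left(- 5 \cdot 2 N\right) = 4 - 2 \left(- 10 N\right) = 4 + 20 N$)
$M{\left(W \right)} = 64$ ($M{\left(W \right)} = 4 + 20 \cdot 3 = 4 + 60 = 64$)
$x{\left(d \right)} = -3 + \left(-78 + d\right) \left(30 + d\right)$ ($x{\left(d \right)} = -3 + \left(d - 78\right) \left(d + 30\right) = -3 + \left(-78 + d\right) \left(30 + d\right)$)
$\frac{\left(6 + M{\left(6 \right)}\right) 33}{x{\left(-76 \right)}} = \frac{\left(6 + 64\right) 33}{-2343 + \left(-76\right)^{2} - -3648} = \frac{70 \cdot 33}{-2343 + 5776 + 3648} = \frac{2310}{7081}$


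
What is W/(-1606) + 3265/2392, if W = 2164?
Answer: 33651/1920776 ≈ 0.017519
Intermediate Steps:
W/(-1606) + 3265/2392 = 2164/(-1606) + 3265/2392 = 2164*(-1/1606) + 3265*(1/2392) = -1082/803 + 3265/2392 = 33651/1920776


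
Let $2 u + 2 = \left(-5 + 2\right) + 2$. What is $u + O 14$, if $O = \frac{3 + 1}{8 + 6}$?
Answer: $\frac{5}{2} \approx 2.5$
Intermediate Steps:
$u = - \frac{3}{2}$ ($u = -1 + \frac{\left(-5 + 2\right) + 2}{2} = -1 + \frac{-3 + 2}{2} = -1 + \frac{1}{2} \left(-1\right) = -1 - \frac{1}{2} = - \frac{3}{2} \approx -1.5$)
$O = \frac{2}{7}$ ($O = \frac{4}{14} = 4 \cdot \frac{1}{14} = \frac{2}{7} \approx 0.28571$)
$u + O 14 = - \frac{3}{2} + \frac{2}{7} \cdot 14 = - \frac{3}{2} + 4 = \frac{5}{2}$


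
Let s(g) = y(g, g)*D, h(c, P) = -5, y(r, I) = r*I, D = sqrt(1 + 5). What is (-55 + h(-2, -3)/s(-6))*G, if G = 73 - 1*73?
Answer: 0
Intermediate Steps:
D = sqrt(6) ≈ 2.4495
y(r, I) = I*r
s(g) = sqrt(6)*g**2 (s(g) = (g*g)*sqrt(6) = g**2*sqrt(6) = sqrt(6)*g**2)
G = 0 (G = 73 - 73 = 0)
(-55 + h(-2, -3)/s(-6))*G = (-55 - 5*sqrt(6)/216)*0 = 0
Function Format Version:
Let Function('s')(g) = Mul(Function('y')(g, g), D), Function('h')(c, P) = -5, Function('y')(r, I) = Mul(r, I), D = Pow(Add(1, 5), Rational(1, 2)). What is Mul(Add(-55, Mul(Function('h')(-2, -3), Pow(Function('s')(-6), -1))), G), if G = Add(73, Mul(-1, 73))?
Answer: 0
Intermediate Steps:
D = Pow(6, Rational(1, 2)) ≈ 2.4495
Function('y')(r, I) = Mul(I, r)
Function('s')(g) = Mul(Pow(6, Rational(1, 2)), Pow(g, 2)) (Function('s')(g) = Mul(Mul(g, g), Pow(6, Rational(1, 2))) = Mul(Pow(g, 2), Pow(6, Rational(1, 2))) = Mul(Pow(6, Rational(1, 2)), Pow(g, 2)))
G = 0 (G = Add(73, -73) = 0)
Mul(Add(-55, Mul(Function('h')(-2, -3), Pow(Function('s')(-6), -1))), G) = Mul(Add(-55, Mul(-5, Pow(Mul(Pow(6, Rational(1, 2)), Pow(-6, 2)), -1))), 0) = Mul(Add(-55, Mul(-5, Pow(Mul(Pow(6, Rational(1, 2)), 36), -1))), 0) = Mul(Add(-55, Mul(-5, Pow(Mul(36, Pow(6, Rational(1, 2))), -1))), 0) = Mul(Add(-55, Mul(-5, Mul(Rational(1, 216), Pow(6, Rational(1, 2))))), 0) = Mul(Add(-55, Mul(Rational(-5, 216), Pow(6, Rational(1, 2)))), 0) = 0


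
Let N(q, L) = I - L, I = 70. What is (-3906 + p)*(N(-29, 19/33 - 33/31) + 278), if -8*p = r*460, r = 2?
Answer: -1433502584/1023 ≈ -1.4013e+6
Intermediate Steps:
p = -115 (p = -460/4 = -⅛*920 = -115)
N(q, L) = 70 - L
(-3906 + p)*(N(-29, 19/33 - 33/31) + 278) = (-3906 - 115)*((70 - (19/33 - 33/31)) + 278) = -4021*((70 - (19*(1/33) - 33*1/31)) + 278) = -4021*((70 - (19/33 - 33/31)) + 278) = -4021*((70 - 1*(-500/1023)) + 278) = -4021*((70 + 500/1023) + 278) = -4021*(72110/1023 + 278) = -4021*356504/1023 = -1433502584/1023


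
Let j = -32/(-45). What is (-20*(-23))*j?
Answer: 2944/9 ≈ 327.11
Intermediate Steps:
j = 32/45 (j = -32*(-1/45) = 32/45 ≈ 0.71111)
(-20*(-23))*j = -20*(-23)*(32/45) = 460*(32/45) = 2944/9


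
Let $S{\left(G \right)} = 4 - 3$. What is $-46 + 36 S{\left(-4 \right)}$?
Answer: $-10$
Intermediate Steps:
$S{\left(G \right)} = 1$ ($S{\left(G \right)} = 4 - 3 = 1$)
$-46 + 36 S{\left(-4 \right)} = -46 + 36 \cdot 1 = -46 + 36 = -10$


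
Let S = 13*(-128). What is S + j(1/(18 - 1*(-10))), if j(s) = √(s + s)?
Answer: -1664 + √14/14 ≈ -1663.7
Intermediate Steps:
S = -1664
j(s) = √2*√s (j(s) = √(2*s) = √2*√s)
S + j(1/(18 - 1*(-10))) = -1664 + √2*√(1/(18 - 1*(-10))) = -1664 + √2*√(1/(18 + 10)) = -1664 + √2*√(1/28) = -1664 + √2*(√7/14) = -1664 + √14/14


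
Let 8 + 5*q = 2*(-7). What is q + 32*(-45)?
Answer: -7222/5 ≈ -1444.4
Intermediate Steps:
q = -22/5 (q = -8/5 + (2*(-7))/5 = -8/5 + (1/5)*(-14) = -8/5 - 14/5 = -22/5 ≈ -4.4000)
q + 32*(-45) = -22/5 + 32*(-45) = -22/5 - 1440 = -7222/5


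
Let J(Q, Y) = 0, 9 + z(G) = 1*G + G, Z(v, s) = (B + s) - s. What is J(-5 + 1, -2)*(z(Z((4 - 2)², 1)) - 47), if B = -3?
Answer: 0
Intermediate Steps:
Z(v, s) = -3 (Z(v, s) = (-3 + s) - s = -3)
z(G) = -9 + 2*G (z(G) = -9 + (1*G + G) = -9 + (G + G) = -9 + 2*G)
J(-5 + 1, -2)*(z(Z((4 - 2)², 1)) - 47) = 0*((-9 + 2*(-3)) - 47) = 0*((-9 - 6) - 47) = 0*(-15 - 47) = 0*(-62) = 0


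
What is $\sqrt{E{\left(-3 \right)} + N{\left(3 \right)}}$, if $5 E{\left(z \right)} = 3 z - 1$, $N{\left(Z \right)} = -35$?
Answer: $i \sqrt{37} \approx 6.0828 i$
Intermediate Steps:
$E{\left(z \right)} = - \frac{1}{5} + \frac{3 z}{5}$ ($E{\left(z \right)} = \frac{3 z - 1}{5} = \frac{-1 + 3 z}{5} = - \frac{1}{5} + \frac{3 z}{5}$)
$\sqrt{E{\left(-3 \right)} + N{\left(3 \right)}} = \sqrt{\left(- \frac{1}{5} + \frac{3}{5} \left(-3\right)\right) - 35} = \sqrt{\left(- \frac{1}{5} - \frac{9}{5}\right) - 35} = \sqrt{-2 - 35} = \sqrt{-37} = i \sqrt{37}$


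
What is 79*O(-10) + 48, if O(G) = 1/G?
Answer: 401/10 ≈ 40.100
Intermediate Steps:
79*O(-10) + 48 = 79/(-10) + 48 = 79*(-⅒) + 48 = -79/10 + 48 = 401/10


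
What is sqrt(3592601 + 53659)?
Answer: 6*sqrt(101285) ≈ 1909.5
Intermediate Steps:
sqrt(3592601 + 53659) = sqrt(3646260) = 6*sqrt(101285)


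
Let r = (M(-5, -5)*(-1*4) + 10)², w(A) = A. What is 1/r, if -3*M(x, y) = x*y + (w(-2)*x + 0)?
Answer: 9/28900 ≈ 0.00031142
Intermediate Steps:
M(x, y) = 2*x/3 - x*y/3 (M(x, y) = -(x*y + (-2*x + 0))/3 = -(x*y - 2*x)/3 = -(-2*x + x*y)/3 = 2*x/3 - x*y/3)
r = 28900/9 (r = (((⅓)*(-5)*(2 - 1*(-5)))*(-1*4) + 10)² = (((⅓)*(-5)*(2 + 5))*(-4) + 10)² = (((⅓)*(-5)*7)*(-4) + 10)² = (-35/3*(-4) + 10)² = (140/3 + 10)² = (170/3)² = 28900/9 ≈ 3211.1)
1/r = 1/(28900/9) = 9/28900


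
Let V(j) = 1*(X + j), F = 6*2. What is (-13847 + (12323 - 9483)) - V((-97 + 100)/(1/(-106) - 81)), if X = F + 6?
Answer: -94671357/8587 ≈ -11025.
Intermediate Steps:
F = 12
X = 18 (X = 12 + 6 = 18)
V(j) = 18 + j (V(j) = 1*(18 + j) = 18 + j)
(-13847 + (12323 - 9483)) - V((-97 + 100)/(1/(-106) - 81)) = (-13847 + (12323 - 9483)) - (18 + (-97 + 100)/(1/(-106) - 81)) = (-13847 + 2840) - (18 + 3/(-1/106 - 81)) = -11007 - (18 + 3/(-8587/106)) = -11007 - (18 + 3*(-106/8587)) = -11007 - (18 - 318/8587) = -11007 - 1*154248/8587 = -11007 - 154248/8587 = -94671357/8587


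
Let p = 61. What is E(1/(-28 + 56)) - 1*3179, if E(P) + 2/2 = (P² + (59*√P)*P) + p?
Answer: -2445295/784 + 59*√7/392 ≈ -3118.6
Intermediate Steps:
E(P) = 60 + P² + 59*P^(3/2) (E(P) = -1 + ((P² + (59*√P)*P) + 61) = -1 + ((P² + 59*P^(3/2)) + 61) = -1 + (61 + P² + 59*P^(3/2)) = 60 + P² + 59*P^(3/2))
E(1/(-28 + 56)) - 1*3179 = (60 + (1/(-28 + 56))² + 59*(1/(-28 + 56))^(3/2)) - 1*3179 = (60 + (1/28)² + 59*(1/28)^(3/2)) - 3179 = (60 + 1/784 + 59*(√7/392)) - 3179 = (60 + 1/784 + 59*√7/392) - 3179 = (47041/784 + 59*√7/392) - 3179 = -2445295/784 + 59*√7/392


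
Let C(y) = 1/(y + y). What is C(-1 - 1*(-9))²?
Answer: 1/256 ≈ 0.0039063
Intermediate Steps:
C(y) = 1/(2*y)
C(-1 - 1*(-9))² = (1/(2*(-1 - 1*(-9))))² = (1/(2*(-1 + 9)))² = ((½)/8)² = ((½)*(⅛))² = (1/16)² = 1/256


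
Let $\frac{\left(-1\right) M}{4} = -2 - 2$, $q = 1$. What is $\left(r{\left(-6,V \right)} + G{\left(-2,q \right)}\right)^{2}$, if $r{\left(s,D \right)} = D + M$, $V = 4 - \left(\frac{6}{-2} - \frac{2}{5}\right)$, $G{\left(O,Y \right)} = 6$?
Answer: $\frac{21609}{25} \approx 864.36$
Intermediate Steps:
$V = \frac{37}{5}$ ($V = 4 - \left(6 \left(- \frac{1}{2}\right) - \frac{2}{5}\right) = 4 - \left(-3 - \frac{2}{5}\right) = 4 - - \frac{17}{5} = 4 + \frac{17}{5} = \frac{37}{5} \approx 7.4$)
$M = 16$ ($M = - 4 \left(-2 - 2\right) = \left(-4\right) \left(-4\right) = 16$)
$r{\left(s,D \right)} = 16 + D$ ($r{\left(s,D \right)} = D + 16 = 16 + D$)
$\left(r{\left(-6,V \right)} + G{\left(-2,q \right)}\right)^{2} = \left(\left(16 + \frac{37}{5}\right) + 6\right)^{2} = \left(\frac{117}{5} + 6\right)^{2} = \left(\frac{147}{5}\right)^{2} = \frac{21609}{25}$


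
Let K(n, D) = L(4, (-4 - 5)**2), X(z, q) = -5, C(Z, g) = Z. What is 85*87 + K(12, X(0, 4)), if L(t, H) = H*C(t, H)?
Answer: 7719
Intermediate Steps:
L(t, H) = H*t
K(n, D) = 324 (K(n, D) = (-4 - 5)**2*4 = (-9)**2*4 = 81*4 = 324)
85*87 + K(12, X(0, 4)) = 85*87 + 324 = 7395 + 324 = 7719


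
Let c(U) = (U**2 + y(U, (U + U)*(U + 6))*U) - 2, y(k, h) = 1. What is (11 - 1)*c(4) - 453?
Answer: -273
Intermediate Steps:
c(U) = -2 + U + U**2 (c(U) = (U**2 + 1*U) - 2 = (U**2 + U) - 2 = (U + U**2) - 2 = -2 + U + U**2)
(11 - 1)*c(4) - 453 = (11 - 1)*(-2 + 4 + 4**2) - 453 = 10*(-2 + 4 + 16) - 453 = 10*18 - 453 = 180 - 453 = -273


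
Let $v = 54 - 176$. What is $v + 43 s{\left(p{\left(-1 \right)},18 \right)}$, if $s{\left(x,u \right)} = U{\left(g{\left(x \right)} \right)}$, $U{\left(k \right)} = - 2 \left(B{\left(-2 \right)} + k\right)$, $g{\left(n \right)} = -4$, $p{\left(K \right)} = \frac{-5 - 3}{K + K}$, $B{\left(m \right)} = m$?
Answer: $394$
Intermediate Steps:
$p{\left(K \right)} = - \frac{4}{K}$ ($p{\left(K \right)} = - \frac{8}{2 K} = - 8 \frac{1}{2 K} = - \frac{4}{K}$)
$U{\left(k \right)} = 4 - 2 k$ ($U{\left(k \right)} = - 2 \left(-2 + k\right) = 4 - 2 k$)
$v = -122$ ($v = 54 - 176 = -122$)
$s{\left(x,u \right)} = 12$ ($s{\left(x,u \right)} = 4 - -8 = 4 + 8 = 12$)
$v + 43 s{\left(p{\left(-1 \right)},18 \right)} = -122 + 43 \cdot 12 = -122 + 516 = 394$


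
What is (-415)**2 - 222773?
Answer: -50548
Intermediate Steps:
(-415)**2 - 222773 = 172225 - 222773 = -50548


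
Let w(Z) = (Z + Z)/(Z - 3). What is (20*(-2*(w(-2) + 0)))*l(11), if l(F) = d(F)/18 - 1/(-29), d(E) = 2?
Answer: -1216/261 ≈ -4.6590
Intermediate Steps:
w(Z) = 2*Z/(-3 + Z) (w(Z) = (2*Z)/(-3 + Z) = 2*Z/(-3 + Z))
l(F) = 38/261 (l(F) = 2/18 - 1/(-29) = 2*(1/18) - 1*(-1/29) = ⅑ + 1/29 = 38/261)
(20*(-2*(w(-2) + 0)))*l(11) = (20*(-2*(2*(-2)/(-3 - 2) + 0)))*(38/261) = (20*(-2*(2*(-2)/(-5) + 0)))*(38/261) = (20*(-2*(2*(-2)*(-⅕) + 0)))*(38/261) = (20*(-2*(⅘ + 0)))*(38/261) = (20*(-2*⅘))*(38/261) = (20*(-8/5))*(38/261) = -32*38/261 = -1216/261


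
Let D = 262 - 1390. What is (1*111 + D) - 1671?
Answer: -2688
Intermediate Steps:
D = -1128
(1*111 + D) - 1671 = (1*111 - 1128) - 1671 = (111 - 1128) - 1671 = -1017 - 1671 = -2688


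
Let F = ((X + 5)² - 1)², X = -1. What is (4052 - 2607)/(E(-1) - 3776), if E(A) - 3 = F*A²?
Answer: -1445/3548 ≈ -0.40727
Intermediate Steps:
F = 225 (F = ((-1 + 5)² - 1)² = (4² - 1)² = (16 - 1)² = 15² = 225)
E(A) = 3 + 225*A²
(4052 - 2607)/(E(-1) - 3776) = (4052 - 2607)/((3 + 225*(-1)²) - 3776) = 1445/((3 + 225*1) - 3776) = 1445/((3 + 225) - 3776) = 1445/(228 - 3776) = 1445/(-3548) = 1445*(-1/3548) = -1445/3548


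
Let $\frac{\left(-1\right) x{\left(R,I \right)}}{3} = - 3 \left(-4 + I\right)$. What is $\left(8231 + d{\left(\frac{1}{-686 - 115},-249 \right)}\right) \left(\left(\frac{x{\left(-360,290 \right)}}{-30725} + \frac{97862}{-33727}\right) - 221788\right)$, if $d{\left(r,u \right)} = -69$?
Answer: $- \frac{1875901734754346376}{1036262075} \approx -1.8103 \cdot 10^{9}$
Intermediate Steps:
$x{\left(R,I \right)} = -36 + 9 I$ ($x{\left(R,I \right)} = - 3 \left(- 3 \left(-4 + I\right)\right) = - 3 \left(12 - 3 I\right) = -36 + 9 I$)
$\left(8231 + d{\left(\frac{1}{-686 - 115},-249 \right)}\right) \left(\left(\frac{x{\left(-360,290 \right)}}{-30725} + \frac{97862}{-33727}\right) - 221788\right) = \left(8231 - 69\right) \left(\left(\frac{-36 + 9 \cdot 290}{-30725} + \frac{97862}{-33727}\right) - 221788\right) = 8162 \left(\left(\left(-36 + 2610\right) \left(- \frac{1}{30725}\right) + 97862 \left(- \frac{1}{33727}\right)\right) - 221788\right) = 8162 \left(\left(2574 \left(- \frac{1}{30725}\right) - \frac{97862}{33727}\right) - 221788\right) = 8162 \left(\left(- \frac{2574}{30725} - \frac{97862}{33727}\right) - 221788\right) = 8162 \left(- \frac{3093623248}{1036262075} - 221788\right) = 8162 \left(- \frac{229833586713348}{1036262075}\right) = - \frac{1875901734754346376}{1036262075}$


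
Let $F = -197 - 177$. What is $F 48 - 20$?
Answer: $-17972$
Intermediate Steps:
$F = -374$
$F 48 - 20 = \left(-374\right) 48 - 20 = -17952 - 20 = -17972$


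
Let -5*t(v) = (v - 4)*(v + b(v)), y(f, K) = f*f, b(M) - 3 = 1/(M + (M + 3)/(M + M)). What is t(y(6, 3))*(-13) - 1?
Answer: 14234047/4385 ≈ 3246.1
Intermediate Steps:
b(M) = 3 + 1/(M + (3 + M)/(2*M)) (b(M) = 3 + 1/(M + (M + 3)/(M + M)) = 3 + 1/(M + (3 + M)/((2*M))) = 3 + 1/(M + (3 + M)*(1/(2*M))) = 3 + 1/(M + (3 + M)/(2*M)))
y(f, K) = f**2
t(v) = -(-4 + v)*(v + (9 + 5*v + 6*v**2)/(3 + v + 2*v**2))/5 (t(v) = -(v - 4)*(v + (9 + 5*v + 6*v**2)/(3 + v + 2*v**2))/5 = -(-4 + v)*(v + (9 + 5*v + 6*v**2)/(3 + v + 2*v**2))/5)
t(y(6, 3))*(-13) - 1 = ((36 + (6**2)**3 - 2*(6**2)**4 + 20*(6**2)**2 + 23*6**2)/(5*(3 + 6**2 + 2*(6**2)**2)))*(-13) - 1 = ((36 + 36**3 - 2*36**4 + 20*36**2 + 23*36)/(5*(3 + 36 + 2*36**2)))*(-13) - 1 = ((36 + 46656 - 2*1679616 + 20*1296 + 828)/(5*(3 + 36 + 2*1296)))*(-13) - 1 = ((36 + 46656 - 3359232 + 25920 + 828)/(5*(3 + 36 + 2592)))*(-13) - 1 = ((1/5)*(-3285792)/2631)*(-13) - 1 = ((1/5)*(1/2631)*(-3285792))*(-13) - 1 = -1095264/4385*(-13) - 1 = 14238432/4385 - 1 = 14234047/4385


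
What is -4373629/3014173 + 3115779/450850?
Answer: 7419646301117/1358939897050 ≈ 5.4599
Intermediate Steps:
-4373629/3014173 + 3115779/450850 = 7419646301117/1358939897050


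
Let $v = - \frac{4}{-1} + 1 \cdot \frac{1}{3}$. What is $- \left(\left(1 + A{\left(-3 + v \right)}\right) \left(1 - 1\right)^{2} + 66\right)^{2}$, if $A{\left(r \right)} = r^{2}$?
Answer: $-4356$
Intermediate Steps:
$v = \frac{13}{3}$ ($v = \left(-4\right) \left(-1\right) + 1 \cdot \frac{1}{3} = 4 + \frac{1}{3} = \frac{13}{3} \approx 4.3333$)
$- \left(\left(1 + A{\left(-3 + v \right)}\right) \left(1 - 1\right)^{2} + 66\right)^{2} = - \left(\left(1 + \left(-3 + \frac{13}{3}\right)^{2}\right) \left(1 - 1\right)^{2} + 66\right)^{2} = - \left(\left(1 + \left(\frac{4}{3}\right)^{2}\right) 0^{2} + 66\right)^{2} = - \left(\left(1 + \frac{16}{9}\right) 0 + 66\right)^{2} = - \left(\frac{25}{9} \cdot 0 + 66\right)^{2} = - \left(0 + 66\right)^{2} = - 66^{2} = \left(-1\right) 4356 = -4356$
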